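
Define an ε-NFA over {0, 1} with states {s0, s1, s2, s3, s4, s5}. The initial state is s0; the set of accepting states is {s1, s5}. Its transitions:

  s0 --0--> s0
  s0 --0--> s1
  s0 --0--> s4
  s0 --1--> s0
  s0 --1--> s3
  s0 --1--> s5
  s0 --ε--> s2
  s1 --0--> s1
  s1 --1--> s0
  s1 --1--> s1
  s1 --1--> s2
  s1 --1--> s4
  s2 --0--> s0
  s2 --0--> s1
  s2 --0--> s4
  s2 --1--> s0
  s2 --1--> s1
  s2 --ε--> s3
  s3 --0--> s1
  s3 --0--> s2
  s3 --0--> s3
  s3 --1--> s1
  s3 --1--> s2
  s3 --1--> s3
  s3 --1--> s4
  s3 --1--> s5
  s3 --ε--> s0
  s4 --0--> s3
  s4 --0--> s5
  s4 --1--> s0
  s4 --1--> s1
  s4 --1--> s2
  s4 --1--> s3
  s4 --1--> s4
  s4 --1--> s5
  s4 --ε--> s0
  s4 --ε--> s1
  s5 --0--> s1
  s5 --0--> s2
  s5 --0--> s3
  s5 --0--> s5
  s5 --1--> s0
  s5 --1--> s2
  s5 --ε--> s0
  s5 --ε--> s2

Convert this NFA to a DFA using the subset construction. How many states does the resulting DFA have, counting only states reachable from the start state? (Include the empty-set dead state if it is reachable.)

3

Start state of the DFA: {s0, s2, s3} (ε-closure of the NFA start).
{s0, s2, s3} --0--> {s0, s1, s2, s3, s4}  [new]
{s0, s2, s3} --1--> {s0, s1, s2, s3, s4, s5}  [new]
{s0, s1, s2, s3, s4} --0--> {s0, s1, s2, s3, s4, s5}  [seen]
{s0, s1, s2, s3, s4} --1--> {s0, s1, s2, s3, s4, s5}  [seen]
{s0, s1, s2, s3, s4, s5} --0--> {s0, s1, s2, s3, s4, s5}  [seen]
{s0, s1, s2, s3, s4, s5} --1--> {s0, s1, s2, s3, s4, s5}  [seen]
Reachable DFA states: {s0, s2, s3}, {s0, s1, s2, s3, s4}, {s0, s1, s2, s3, s4, s5}.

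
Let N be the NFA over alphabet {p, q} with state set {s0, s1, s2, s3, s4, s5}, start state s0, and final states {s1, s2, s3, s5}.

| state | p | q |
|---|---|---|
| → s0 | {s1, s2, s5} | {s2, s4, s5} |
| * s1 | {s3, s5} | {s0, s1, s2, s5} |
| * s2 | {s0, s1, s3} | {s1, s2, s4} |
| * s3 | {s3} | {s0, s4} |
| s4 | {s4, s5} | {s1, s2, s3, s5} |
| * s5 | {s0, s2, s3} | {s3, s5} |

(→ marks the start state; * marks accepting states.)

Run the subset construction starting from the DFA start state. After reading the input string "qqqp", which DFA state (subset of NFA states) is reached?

{s0, s1, s2, s3, s4, s5}

Start: {s0}.
δ(s0,q) = {s2, s4, s5}.
Union: {s2, s4, s5}.
After q: {s2, s4, s5}.
δ(s2,q) = {s1, s2, s4}; δ(s4,q) = {s1, s2, s3, s5}; δ(s5,q) = {s3, s5}.
Union: {s1, s2, s3, s4, s5}.
After q: {s1, s2, s3, s4, s5}.
δ(s1,q) = {s0, s1, s2, s5}; δ(s2,q) = {s1, s2, s4}; δ(s3,q) = {s0, s4}; δ(s4,q) = {s1, s2, s3, s5}; δ(s5,q) = {s3, s5}.
Union: {s0, s1, s2, s3, s4, s5}.
After q: {s0, s1, s2, s3, s4, s5}.
δ(s0,p) = {s1, s2, s5}; δ(s1,p) = {s3, s5}; δ(s2,p) = {s0, s1, s3}; δ(s3,p) = {s3}; δ(s4,p) = {s4, s5}; δ(s5,p) = {s0, s2, s3}.
Union: {s0, s1, s2, s3, s4, s5}.
After p: {s0, s1, s2, s3, s4, s5}.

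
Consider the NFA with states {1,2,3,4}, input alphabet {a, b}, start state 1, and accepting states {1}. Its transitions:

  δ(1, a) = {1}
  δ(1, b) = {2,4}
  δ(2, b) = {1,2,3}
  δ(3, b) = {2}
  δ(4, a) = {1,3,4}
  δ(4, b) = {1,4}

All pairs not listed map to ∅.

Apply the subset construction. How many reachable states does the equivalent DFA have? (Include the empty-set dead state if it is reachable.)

Start state of the DFA: {1}.
{1} --a--> {1}  [seen]
{1} --b--> {2,4}  [new]
{2,4} --a--> {1,3,4}  [new]
{2,4} --b--> {1,2,3,4}  [new]
{1,3,4} --a--> {1,3,4}  [seen]
{1,3,4} --b--> {1,2,4}  [new]
{1,2,3,4} --a--> {1,3,4}  [seen]
{1,2,3,4} --b--> {1,2,3,4}  [seen]
{1,2,4} --a--> {1,3,4}  [seen]
{1,2,4} --b--> {1,2,3,4}  [seen]
Reachable DFA states: {1}, {2,4}, {1,3,4}, {1,2,3,4}, {1,2,4}.

5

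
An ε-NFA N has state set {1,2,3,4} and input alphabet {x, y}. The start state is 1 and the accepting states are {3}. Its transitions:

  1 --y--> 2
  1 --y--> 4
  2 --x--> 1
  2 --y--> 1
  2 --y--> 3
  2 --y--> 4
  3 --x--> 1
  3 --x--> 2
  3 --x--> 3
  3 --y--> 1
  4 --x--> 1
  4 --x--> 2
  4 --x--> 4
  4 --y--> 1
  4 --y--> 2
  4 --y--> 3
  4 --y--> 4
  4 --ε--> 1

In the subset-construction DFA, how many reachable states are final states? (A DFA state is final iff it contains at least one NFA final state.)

1

Start state of the DFA: {1} (ε-closure of the NFA start).
{1} --x--> ∅  [new]
{1} --y--> {1,2,4}  [new]
∅ --x--> ∅  [seen]
∅ --y--> ∅  [seen]
{1,2,4} --x--> {1,2,4}  [seen]
{1,2,4} --y--> {1,2,3,4}  [new]
{1,2,3,4} --x--> {1,2,3,4}  [seen]
{1,2,3,4} --y--> {1,2,3,4}  [seen]
Reachable DFA states: {1}, ∅, {1,2,4}, {1,2,3,4}.
Accepting DFA states (contain an NFA accepting state): {1,2,3,4}.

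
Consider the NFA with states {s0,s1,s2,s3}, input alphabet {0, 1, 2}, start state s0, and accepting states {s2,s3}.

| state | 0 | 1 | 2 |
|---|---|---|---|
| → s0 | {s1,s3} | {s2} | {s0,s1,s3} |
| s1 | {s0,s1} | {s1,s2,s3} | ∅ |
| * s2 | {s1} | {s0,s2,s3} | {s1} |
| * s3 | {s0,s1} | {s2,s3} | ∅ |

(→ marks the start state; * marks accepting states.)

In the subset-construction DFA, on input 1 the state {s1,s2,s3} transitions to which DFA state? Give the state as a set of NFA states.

{s0,s1,s2,s3}

δ(s1,1) = {s1,s2,s3}; δ(s2,1) = {s0,s2,s3}; δ(s3,1) = {s2,s3}.
Union: {s0,s1,s2,s3}.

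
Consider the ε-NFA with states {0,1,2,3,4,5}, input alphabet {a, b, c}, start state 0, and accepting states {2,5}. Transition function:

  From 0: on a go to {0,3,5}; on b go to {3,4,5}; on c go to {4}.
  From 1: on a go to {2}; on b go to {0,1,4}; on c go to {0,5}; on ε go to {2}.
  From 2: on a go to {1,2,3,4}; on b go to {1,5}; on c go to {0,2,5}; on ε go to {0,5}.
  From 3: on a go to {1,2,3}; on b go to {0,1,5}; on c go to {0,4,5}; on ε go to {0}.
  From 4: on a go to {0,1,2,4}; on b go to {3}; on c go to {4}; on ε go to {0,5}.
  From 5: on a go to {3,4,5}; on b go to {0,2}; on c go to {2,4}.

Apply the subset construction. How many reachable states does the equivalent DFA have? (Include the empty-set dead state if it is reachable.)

7

Start state of the DFA: {0} (ε-closure of the NFA start).
{0} --a--> {0,3,5}  [new]
{0} --b--> {0,3,4,5}  [new]
{0} --c--> {0,4,5}  [new]
{0,3,5} --a--> {0,1,2,3,4,5}  [new]
{0,3,5} --b--> {0,1,2,3,4,5}  [seen]
{0,3,5} --c--> {0,2,4,5}  [new]
{0,3,4,5} --a--> {0,1,2,3,4,5}  [seen]
{0,3,4,5} --b--> {0,1,2,3,4,5}  [seen]
{0,3,4,5} --c--> {0,2,4,5}  [seen]
{0,4,5} --a--> {0,1,2,3,4,5}  [seen]
{0,4,5} --b--> {0,2,3,4,5}  [new]
{0,4,5} --c--> {0,2,4,5}  [seen]
{0,1,2,3,4,5} --a--> {0,1,2,3,4,5}  [seen]
{0,1,2,3,4,5} --b--> {0,1,2,3,4,5}  [seen]
{0,1,2,3,4,5} --c--> {0,2,4,5}  [seen]
{0,2,4,5} --a--> {0,1,2,3,4,5}  [seen]
{0,2,4,5} --b--> {0,1,2,3,4,5}  [seen]
{0,2,4,5} --c--> {0,2,4,5}  [seen]
{0,2,3,4,5} --a--> {0,1,2,3,4,5}  [seen]
{0,2,3,4,5} --b--> {0,1,2,3,4,5}  [seen]
{0,2,3,4,5} --c--> {0,2,4,5}  [seen]
Reachable DFA states: {0}, {0,3,5}, {0,3,4,5}, {0,4,5}, {0,1,2,3,4,5}, {0,2,4,5}, {0,2,3,4,5}.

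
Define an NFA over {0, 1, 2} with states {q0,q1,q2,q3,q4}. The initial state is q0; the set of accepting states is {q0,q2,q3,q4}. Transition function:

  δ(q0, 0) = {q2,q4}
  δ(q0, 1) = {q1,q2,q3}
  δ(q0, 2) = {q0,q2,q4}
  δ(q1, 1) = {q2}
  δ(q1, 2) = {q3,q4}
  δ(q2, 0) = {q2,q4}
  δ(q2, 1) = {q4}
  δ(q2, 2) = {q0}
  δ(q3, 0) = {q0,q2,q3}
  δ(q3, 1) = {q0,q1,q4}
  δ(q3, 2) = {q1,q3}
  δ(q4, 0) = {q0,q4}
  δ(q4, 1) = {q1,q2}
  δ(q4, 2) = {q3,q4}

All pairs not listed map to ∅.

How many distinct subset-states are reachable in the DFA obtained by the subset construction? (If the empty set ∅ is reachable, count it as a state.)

11

Start state of the DFA: {q0}.
{q0} --0--> {q2,q4}  [new]
{q0} --1--> {q1,q2,q3}  [new]
{q0} --2--> {q0,q2,q4}  [new]
{q2,q4} --0--> {q0,q2,q4}  [seen]
{q2,q4} --1--> {q1,q2,q4}  [new]
{q2,q4} --2--> {q0,q3,q4}  [new]
{q1,q2,q3} --0--> {q0,q2,q3,q4}  [new]
{q1,q2,q3} --1--> {q0,q1,q2,q4}  [new]
{q1,q2,q3} --2--> {q0,q1,q3,q4}  [new]
{q0,q2,q4} --0--> {q0,q2,q4}  [seen]
{q0,q2,q4} --1--> {q1,q2,q3,q4}  [new]
{q0,q2,q4} --2--> {q0,q2,q3,q4}  [seen]
{q1,q2,q4} --0--> {q0,q2,q4}  [seen]
{q1,q2,q4} --1--> {q1,q2,q4}  [seen]
{q1,q2,q4} --2--> {q0,q3,q4}  [seen]
{q0,q3,q4} --0--> {q0,q2,q3,q4}  [seen]
{q0,q3,q4} --1--> {q0,q1,q2,q3,q4}  [new]
{q0,q3,q4} --2--> {q0,q1,q2,q3,q4}  [seen]
{q0,q2,q3,q4} --0--> {q0,q2,q3,q4}  [seen]
{q0,q2,q3,q4} --1--> {q0,q1,q2,q3,q4}  [seen]
{q0,q2,q3,q4} --2--> {q0,q1,q2,q3,q4}  [seen]
{q0,q1,q2,q4} --0--> {q0,q2,q4}  [seen]
{q0,q1,q2,q4} --1--> {q1,q2,q3,q4}  [seen]
{q0,q1,q2,q4} --2--> {q0,q2,q3,q4}  [seen]
{q0,q1,q3,q4} --0--> {q0,q2,q3,q4}  [seen]
{q0,q1,q3,q4} --1--> {q0,q1,q2,q3,q4}  [seen]
{q0,q1,q3,q4} --2--> {q0,q1,q2,q3,q4}  [seen]
{q1,q2,q3,q4} --0--> {q0,q2,q3,q4}  [seen]
{q1,q2,q3,q4} --1--> {q0,q1,q2,q4}  [seen]
{q1,q2,q3,q4} --2--> {q0,q1,q3,q4}  [seen]
{q0,q1,q2,q3,q4} --0--> {q0,q2,q3,q4}  [seen]
{q0,q1,q2,q3,q4} --1--> {q0,q1,q2,q3,q4}  [seen]
{q0,q1,q2,q3,q4} --2--> {q0,q1,q2,q3,q4}  [seen]
Reachable DFA states: {q0}, {q2,q4}, {q1,q2,q3}, {q0,q2,q4}, {q1,q2,q4}, {q0,q3,q4}, {q0,q2,q3,q4}, {q0,q1,q2,q4}, {q0,q1,q3,q4}, {q1,q2,q3,q4}, {q0,q1,q2,q3,q4}.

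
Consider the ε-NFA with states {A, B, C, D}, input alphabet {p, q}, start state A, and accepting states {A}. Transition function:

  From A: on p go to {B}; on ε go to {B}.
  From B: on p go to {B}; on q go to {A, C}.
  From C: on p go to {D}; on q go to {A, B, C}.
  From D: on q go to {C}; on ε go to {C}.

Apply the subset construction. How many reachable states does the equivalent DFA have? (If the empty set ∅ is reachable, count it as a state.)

4

Start state of the DFA: {A, B} (ε-closure of the NFA start).
{A, B} --p--> {B}  [new]
{A, B} --q--> {A, B, C}  [new]
{B} --p--> {B}  [seen]
{B} --q--> {A, B, C}  [seen]
{A, B, C} --p--> {B, C, D}  [new]
{A, B, C} --q--> {A, B, C}  [seen]
{B, C, D} --p--> {B, C, D}  [seen]
{B, C, D} --q--> {A, B, C}  [seen]
Reachable DFA states: {A, B}, {B}, {A, B, C}, {B, C, D}.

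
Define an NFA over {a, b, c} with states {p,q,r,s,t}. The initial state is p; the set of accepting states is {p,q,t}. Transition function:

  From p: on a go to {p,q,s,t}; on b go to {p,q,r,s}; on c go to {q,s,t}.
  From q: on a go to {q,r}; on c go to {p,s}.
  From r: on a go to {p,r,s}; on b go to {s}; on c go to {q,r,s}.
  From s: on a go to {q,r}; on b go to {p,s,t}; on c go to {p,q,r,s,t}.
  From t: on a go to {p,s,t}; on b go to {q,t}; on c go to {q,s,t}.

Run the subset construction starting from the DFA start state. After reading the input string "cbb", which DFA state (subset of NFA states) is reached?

Start: {p}.
δ(p,c) = {q,s,t}.
Union: {q,s,t}.
After c: {q,s,t}.
δ(q,b) = ∅; δ(s,b) = {p,s,t}; δ(t,b) = {q,t}.
Union: {p,q,s,t}.
After b: {p,q,s,t}.
δ(p,b) = {p,q,r,s}; δ(q,b) = ∅; δ(s,b) = {p,s,t}; δ(t,b) = {q,t}.
Union: {p,q,r,s,t}.
After b: {p,q,r,s,t}.

{p,q,r,s,t}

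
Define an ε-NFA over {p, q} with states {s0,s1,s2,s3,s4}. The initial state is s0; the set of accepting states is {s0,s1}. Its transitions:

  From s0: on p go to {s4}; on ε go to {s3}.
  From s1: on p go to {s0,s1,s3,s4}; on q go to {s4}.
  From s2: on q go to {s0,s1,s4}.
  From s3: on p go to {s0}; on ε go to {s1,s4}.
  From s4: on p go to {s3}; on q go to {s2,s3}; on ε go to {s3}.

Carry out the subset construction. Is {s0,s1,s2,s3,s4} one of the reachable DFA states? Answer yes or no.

yes

Start state of the DFA: {s0,s1,s3,s4} (ε-closure of the NFA start).
{s0,s1,s3,s4} --p--> {s0,s1,s3,s4}  [seen]
{s0,s1,s3,s4} --q--> {s1,s2,s3,s4}  [new]
{s1,s2,s3,s4} --p--> {s0,s1,s3,s4}  [seen]
{s1,s2,s3,s4} --q--> {s0,s1,s2,s3,s4}  [new]
{s0,s1,s2,s3,s4} --p--> {s0,s1,s3,s4}  [seen]
{s0,s1,s2,s3,s4} --q--> {s0,s1,s2,s3,s4}  [seen]
Reachable DFA states: {s0,s1,s3,s4}, {s1,s2,s3,s4}, {s0,s1,s2,s3,s4}.
{s0,s1,s2,s3,s4} is among them.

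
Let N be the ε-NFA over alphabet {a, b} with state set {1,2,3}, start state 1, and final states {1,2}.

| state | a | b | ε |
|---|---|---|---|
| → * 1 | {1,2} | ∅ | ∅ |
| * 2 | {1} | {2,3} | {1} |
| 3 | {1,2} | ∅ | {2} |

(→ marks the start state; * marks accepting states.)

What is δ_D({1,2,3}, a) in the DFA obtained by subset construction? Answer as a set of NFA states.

{1,2}

δ(1,a) = {1,2}; δ(2,a) = {1}; δ(3,a) = {1,2}.
Union: {1,2}.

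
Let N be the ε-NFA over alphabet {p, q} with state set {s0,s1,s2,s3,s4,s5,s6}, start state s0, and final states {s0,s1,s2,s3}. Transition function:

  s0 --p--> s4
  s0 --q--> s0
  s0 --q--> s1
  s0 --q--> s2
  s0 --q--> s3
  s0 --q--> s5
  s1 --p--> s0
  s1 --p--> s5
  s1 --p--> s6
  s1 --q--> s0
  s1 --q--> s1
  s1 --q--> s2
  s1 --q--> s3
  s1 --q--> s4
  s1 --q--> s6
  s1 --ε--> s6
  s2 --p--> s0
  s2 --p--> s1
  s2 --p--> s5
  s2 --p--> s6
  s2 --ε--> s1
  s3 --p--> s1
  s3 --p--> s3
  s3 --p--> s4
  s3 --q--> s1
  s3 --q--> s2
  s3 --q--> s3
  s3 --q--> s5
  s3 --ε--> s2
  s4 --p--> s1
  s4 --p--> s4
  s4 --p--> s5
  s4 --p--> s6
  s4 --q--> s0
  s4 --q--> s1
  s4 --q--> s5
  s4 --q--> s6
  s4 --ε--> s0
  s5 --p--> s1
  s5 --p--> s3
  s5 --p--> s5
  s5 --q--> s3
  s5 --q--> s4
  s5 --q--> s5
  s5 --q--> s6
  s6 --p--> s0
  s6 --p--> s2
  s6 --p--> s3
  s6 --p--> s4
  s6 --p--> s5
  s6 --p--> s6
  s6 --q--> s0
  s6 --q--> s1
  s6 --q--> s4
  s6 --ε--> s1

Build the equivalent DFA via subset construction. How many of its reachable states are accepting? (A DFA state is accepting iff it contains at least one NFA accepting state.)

5

Start state of the DFA: {s0} (ε-closure of the NFA start).
{s0} --p--> {s0,s4}  [new]
{s0} --q--> {s0,s1,s2,s3,s5,s6}  [new]
{s0,s4} --p--> {s0,s1,s4,s5,s6}  [new]
{s0,s4} --q--> {s0,s1,s2,s3,s5,s6}  [seen]
{s0,s1,s2,s3,s5,s6} --p--> {s0,s1,s2,s3,s4,s5,s6}  [new]
{s0,s1,s2,s3,s5,s6} --q--> {s0,s1,s2,s3,s4,s5,s6}  [seen]
{s0,s1,s4,s5,s6} --p--> {s0,s1,s2,s3,s4,s5,s6}  [seen]
{s0,s1,s4,s5,s6} --q--> {s0,s1,s2,s3,s4,s5,s6}  [seen]
{s0,s1,s2,s3,s4,s5,s6} --p--> {s0,s1,s2,s3,s4,s5,s6}  [seen]
{s0,s1,s2,s3,s4,s5,s6} --q--> {s0,s1,s2,s3,s4,s5,s6}  [seen]
Reachable DFA states: {s0}, {s0,s4}, {s0,s1,s2,s3,s5,s6}, {s0,s1,s4,s5,s6}, {s0,s1,s2,s3,s4,s5,s6}.
Accepting DFA states (contain an NFA accepting state): {s0}, {s0,s4}, {s0,s1,s2,s3,s5,s6}, {s0,s1,s4,s5,s6}, {s0,s1,s2,s3,s4,s5,s6}.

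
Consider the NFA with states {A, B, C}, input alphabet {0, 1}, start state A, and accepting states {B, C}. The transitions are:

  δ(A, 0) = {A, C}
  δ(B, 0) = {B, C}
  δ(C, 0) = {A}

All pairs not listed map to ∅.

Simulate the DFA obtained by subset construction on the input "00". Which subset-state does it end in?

{A, C}

Start: {A}.
δ(A,0) = {A, C}.
Union: {A, C}.
After 0: {A, C}.
δ(A,0) = {A, C}; δ(C,0) = {A}.
Union: {A, C}.
After 0: {A, C}.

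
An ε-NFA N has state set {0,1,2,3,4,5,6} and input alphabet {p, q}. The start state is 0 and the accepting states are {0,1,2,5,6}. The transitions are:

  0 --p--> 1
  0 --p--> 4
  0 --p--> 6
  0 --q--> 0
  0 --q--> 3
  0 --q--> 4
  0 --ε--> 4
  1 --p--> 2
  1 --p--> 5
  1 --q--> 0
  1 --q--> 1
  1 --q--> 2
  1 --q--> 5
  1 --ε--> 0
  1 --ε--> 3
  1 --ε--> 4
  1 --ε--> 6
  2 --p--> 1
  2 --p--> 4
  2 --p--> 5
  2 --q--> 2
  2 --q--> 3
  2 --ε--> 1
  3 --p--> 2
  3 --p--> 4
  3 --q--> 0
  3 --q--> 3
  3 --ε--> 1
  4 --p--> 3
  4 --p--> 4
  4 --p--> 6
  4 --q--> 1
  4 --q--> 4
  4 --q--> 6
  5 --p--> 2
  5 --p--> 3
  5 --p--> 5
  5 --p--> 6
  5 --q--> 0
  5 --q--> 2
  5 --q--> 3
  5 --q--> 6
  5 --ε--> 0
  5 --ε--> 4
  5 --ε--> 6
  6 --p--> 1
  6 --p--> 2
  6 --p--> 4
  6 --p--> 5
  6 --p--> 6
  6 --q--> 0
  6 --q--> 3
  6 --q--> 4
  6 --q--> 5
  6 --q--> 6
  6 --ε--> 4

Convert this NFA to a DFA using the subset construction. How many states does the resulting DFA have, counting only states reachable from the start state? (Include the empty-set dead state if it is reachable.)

3

Start state of the DFA: {0,4} (ε-closure of the NFA start).
{0,4} --p--> {0,1,3,4,6}  [new]
{0,4} --q--> {0,1,3,4,6}  [seen]
{0,1,3,4,6} --p--> {0,1,2,3,4,5,6}  [new]
{0,1,3,4,6} --q--> {0,1,2,3,4,5,6}  [seen]
{0,1,2,3,4,5,6} --p--> {0,1,2,3,4,5,6}  [seen]
{0,1,2,3,4,5,6} --q--> {0,1,2,3,4,5,6}  [seen]
Reachable DFA states: {0,4}, {0,1,3,4,6}, {0,1,2,3,4,5,6}.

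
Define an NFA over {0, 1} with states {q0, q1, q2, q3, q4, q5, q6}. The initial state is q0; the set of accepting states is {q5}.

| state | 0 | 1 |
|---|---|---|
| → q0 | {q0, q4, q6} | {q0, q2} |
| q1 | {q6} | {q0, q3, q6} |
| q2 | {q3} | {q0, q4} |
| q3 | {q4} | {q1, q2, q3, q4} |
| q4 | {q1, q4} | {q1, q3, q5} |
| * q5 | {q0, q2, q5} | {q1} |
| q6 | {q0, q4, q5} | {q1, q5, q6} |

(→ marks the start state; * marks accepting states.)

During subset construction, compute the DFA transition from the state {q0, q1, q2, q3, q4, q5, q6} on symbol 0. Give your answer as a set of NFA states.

δ(q0,0) = {q0, q4, q6}; δ(q1,0) = {q6}; δ(q2,0) = {q3}; δ(q3,0) = {q4}; δ(q4,0) = {q1, q4}; δ(q5,0) = {q0, q2, q5}; δ(q6,0) = {q0, q4, q5}.
Union: {q0, q1, q2, q3, q4, q5, q6}.

{q0, q1, q2, q3, q4, q5, q6}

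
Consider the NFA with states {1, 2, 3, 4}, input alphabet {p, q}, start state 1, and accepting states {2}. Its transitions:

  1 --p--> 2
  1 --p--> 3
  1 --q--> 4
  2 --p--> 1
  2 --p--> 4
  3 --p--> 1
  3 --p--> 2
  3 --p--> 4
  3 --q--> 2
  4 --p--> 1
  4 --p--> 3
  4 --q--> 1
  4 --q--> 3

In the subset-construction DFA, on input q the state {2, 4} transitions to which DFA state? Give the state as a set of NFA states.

{1, 3}

δ(2,q) = ∅; δ(4,q) = {1, 3}.
Union: {1, 3}.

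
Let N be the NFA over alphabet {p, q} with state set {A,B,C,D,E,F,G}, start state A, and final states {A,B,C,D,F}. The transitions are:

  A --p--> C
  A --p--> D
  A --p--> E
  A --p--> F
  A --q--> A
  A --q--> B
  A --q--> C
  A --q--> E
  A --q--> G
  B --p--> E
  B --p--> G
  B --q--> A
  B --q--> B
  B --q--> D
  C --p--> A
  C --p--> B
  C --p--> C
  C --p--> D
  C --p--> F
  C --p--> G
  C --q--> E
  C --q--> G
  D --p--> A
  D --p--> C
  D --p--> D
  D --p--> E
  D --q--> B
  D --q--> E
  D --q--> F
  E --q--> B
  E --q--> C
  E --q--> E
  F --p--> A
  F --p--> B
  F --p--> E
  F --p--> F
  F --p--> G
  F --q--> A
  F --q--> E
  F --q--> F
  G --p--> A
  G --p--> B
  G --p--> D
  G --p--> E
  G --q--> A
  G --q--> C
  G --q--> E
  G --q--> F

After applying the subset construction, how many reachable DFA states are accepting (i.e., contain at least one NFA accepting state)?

5

Start state of the DFA: {A}.
{A} --p--> {C,D,E,F}  [new]
{A} --q--> {A,B,C,E,G}  [new]
{C,D,E,F} --p--> {A,B,C,D,E,F,G}  [new]
{C,D,E,F} --q--> {A,B,C,E,F,G}  [new]
{A,B,C,E,G} --p--> {A,B,C,D,E,F,G}  [seen]
{A,B,C,E,G} --q--> {A,B,C,D,E,F,G}  [seen]
{A,B,C,D,E,F,G} --p--> {A,B,C,D,E,F,G}  [seen]
{A,B,C,D,E,F,G} --q--> {A,B,C,D,E,F,G}  [seen]
{A,B,C,E,F,G} --p--> {A,B,C,D,E,F,G}  [seen]
{A,B,C,E,F,G} --q--> {A,B,C,D,E,F,G}  [seen]
Reachable DFA states: {A}, {C,D,E,F}, {A,B,C,E,G}, {A,B,C,D,E,F,G}, {A,B,C,E,F,G}.
Accepting DFA states (contain an NFA accepting state): {A}, {C,D,E,F}, {A,B,C,E,G}, {A,B,C,D,E,F,G}, {A,B,C,E,F,G}.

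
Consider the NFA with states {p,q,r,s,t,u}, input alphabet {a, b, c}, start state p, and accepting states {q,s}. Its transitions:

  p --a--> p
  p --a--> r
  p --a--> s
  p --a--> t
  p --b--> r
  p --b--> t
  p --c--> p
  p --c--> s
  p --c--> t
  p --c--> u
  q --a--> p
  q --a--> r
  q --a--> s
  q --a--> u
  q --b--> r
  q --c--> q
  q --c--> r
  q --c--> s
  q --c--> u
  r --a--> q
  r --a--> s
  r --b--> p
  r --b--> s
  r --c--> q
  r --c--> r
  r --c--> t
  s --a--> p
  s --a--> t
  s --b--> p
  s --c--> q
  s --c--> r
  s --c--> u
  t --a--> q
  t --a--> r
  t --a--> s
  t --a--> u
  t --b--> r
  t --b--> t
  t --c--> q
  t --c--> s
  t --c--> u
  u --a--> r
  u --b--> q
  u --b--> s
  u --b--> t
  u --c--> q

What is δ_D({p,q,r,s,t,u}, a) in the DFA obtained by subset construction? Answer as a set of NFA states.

δ(p,a) = {p,r,s,t}; δ(q,a) = {p,r,s,u}; δ(r,a) = {q,s}; δ(s,a) = {p,t}; δ(t,a) = {q,r,s,u}; δ(u,a) = {r}.
Union: {p,q,r,s,t,u}.

{p,q,r,s,t,u}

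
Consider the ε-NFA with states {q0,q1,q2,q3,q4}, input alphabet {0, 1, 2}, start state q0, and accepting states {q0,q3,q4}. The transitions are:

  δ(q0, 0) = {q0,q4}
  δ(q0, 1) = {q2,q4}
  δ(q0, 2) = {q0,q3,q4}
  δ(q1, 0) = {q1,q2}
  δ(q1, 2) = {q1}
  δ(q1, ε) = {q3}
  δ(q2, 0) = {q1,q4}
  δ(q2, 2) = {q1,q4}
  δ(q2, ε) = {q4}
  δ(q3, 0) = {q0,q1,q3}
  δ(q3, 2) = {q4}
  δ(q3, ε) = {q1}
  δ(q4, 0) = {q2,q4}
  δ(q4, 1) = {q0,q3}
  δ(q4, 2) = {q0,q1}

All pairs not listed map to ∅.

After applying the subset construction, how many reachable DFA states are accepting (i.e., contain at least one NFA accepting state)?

Start state of the DFA: {q0} (ε-closure of the NFA start).
{q0} --0--> {q0,q4}  [new]
{q0} --1--> {q2,q4}  [new]
{q0} --2--> {q0,q1,q3,q4}  [new]
{q0,q4} --0--> {q0,q2,q4}  [new]
{q0,q4} --1--> {q0,q1,q2,q3,q4}  [new]
{q0,q4} --2--> {q0,q1,q3,q4}  [seen]
{q2,q4} --0--> {q1,q2,q3,q4}  [new]
{q2,q4} --1--> {q0,q1,q3}  [new]
{q2,q4} --2--> {q0,q1,q3,q4}  [seen]
{q0,q1,q3,q4} --0--> {q0,q1,q2,q3,q4}  [seen]
{q0,q1,q3,q4} --1--> {q0,q1,q2,q3,q4}  [seen]
{q0,q1,q3,q4} --2--> {q0,q1,q3,q4}  [seen]
{q0,q2,q4} --0--> {q0,q1,q2,q3,q4}  [seen]
{q0,q2,q4} --1--> {q0,q1,q2,q3,q4}  [seen]
{q0,q2,q4} --2--> {q0,q1,q3,q4}  [seen]
{q0,q1,q2,q3,q4} --0--> {q0,q1,q2,q3,q4}  [seen]
{q0,q1,q2,q3,q4} --1--> {q0,q1,q2,q3,q4}  [seen]
{q0,q1,q2,q3,q4} --2--> {q0,q1,q3,q4}  [seen]
{q1,q2,q3,q4} --0--> {q0,q1,q2,q3,q4}  [seen]
{q1,q2,q3,q4} --1--> {q0,q1,q3}  [seen]
{q1,q2,q3,q4} --2--> {q0,q1,q3,q4}  [seen]
{q0,q1,q3} --0--> {q0,q1,q2,q3,q4}  [seen]
{q0,q1,q3} --1--> {q2,q4}  [seen]
{q0,q1,q3} --2--> {q0,q1,q3,q4}  [seen]
Reachable DFA states: {q0}, {q0,q4}, {q2,q4}, {q0,q1,q3,q4}, {q0,q2,q4}, {q0,q1,q2,q3,q4}, {q1,q2,q3,q4}, {q0,q1,q3}.
Accepting DFA states (contain an NFA accepting state): {q0}, {q0,q4}, {q2,q4}, {q0,q1,q3,q4}, {q0,q2,q4}, {q0,q1,q2,q3,q4}, {q1,q2,q3,q4}, {q0,q1,q3}.

8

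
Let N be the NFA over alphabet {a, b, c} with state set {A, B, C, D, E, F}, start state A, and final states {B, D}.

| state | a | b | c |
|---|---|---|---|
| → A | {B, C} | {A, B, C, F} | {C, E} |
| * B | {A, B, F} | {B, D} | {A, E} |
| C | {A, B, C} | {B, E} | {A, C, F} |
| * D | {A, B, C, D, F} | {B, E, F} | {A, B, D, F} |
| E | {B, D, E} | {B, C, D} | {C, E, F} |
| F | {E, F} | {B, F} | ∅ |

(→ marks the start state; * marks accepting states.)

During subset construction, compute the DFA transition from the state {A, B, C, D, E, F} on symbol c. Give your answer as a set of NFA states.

{A, B, C, D, E, F}

δ(A,c) = {C, E}; δ(B,c) = {A, E}; δ(C,c) = {A, C, F}; δ(D,c) = {A, B, D, F}; δ(E,c) = {C, E, F}; δ(F,c) = ∅.
Union: {A, B, C, D, E, F}.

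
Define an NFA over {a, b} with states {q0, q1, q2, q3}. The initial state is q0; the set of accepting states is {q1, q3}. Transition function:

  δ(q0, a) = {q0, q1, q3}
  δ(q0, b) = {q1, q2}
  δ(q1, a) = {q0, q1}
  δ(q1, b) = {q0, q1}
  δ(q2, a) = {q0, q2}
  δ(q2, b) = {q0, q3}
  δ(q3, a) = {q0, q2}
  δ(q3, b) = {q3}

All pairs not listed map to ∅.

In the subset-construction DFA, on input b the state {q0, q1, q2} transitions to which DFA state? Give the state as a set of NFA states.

{q0, q1, q2, q3}

δ(q0,b) = {q1, q2}; δ(q1,b) = {q0, q1}; δ(q2,b) = {q0, q3}.
Union: {q0, q1, q2, q3}.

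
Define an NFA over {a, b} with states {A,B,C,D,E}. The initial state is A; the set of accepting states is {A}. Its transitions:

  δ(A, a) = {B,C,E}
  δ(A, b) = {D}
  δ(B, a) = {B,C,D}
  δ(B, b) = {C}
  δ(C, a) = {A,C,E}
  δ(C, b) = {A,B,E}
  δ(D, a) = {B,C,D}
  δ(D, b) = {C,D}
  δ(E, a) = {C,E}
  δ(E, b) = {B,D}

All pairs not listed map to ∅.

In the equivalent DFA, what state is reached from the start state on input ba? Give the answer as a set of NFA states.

{B,C,D}

Start: {A}.
δ(A,b) = {D}.
Union: {D}.
After b: {D}.
δ(D,a) = {B,C,D}.
Union: {B,C,D}.
After a: {B,C,D}.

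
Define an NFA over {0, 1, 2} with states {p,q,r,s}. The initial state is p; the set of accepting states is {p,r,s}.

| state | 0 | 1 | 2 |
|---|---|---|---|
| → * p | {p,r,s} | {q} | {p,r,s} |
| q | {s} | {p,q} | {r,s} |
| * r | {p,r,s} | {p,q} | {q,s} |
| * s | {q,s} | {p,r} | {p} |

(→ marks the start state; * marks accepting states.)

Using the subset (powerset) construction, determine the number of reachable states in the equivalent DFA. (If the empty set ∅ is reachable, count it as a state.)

Start state of the DFA: {p}.
{p} --0--> {p,r,s}  [new]
{p} --1--> {q}  [new]
{p} --2--> {p,r,s}  [seen]
{p,r,s} --0--> {p,q,r,s}  [new]
{p,r,s} --1--> {p,q,r}  [new]
{p,r,s} --2--> {p,q,r,s}  [seen]
{q} --0--> {s}  [new]
{q} --1--> {p,q}  [new]
{q} --2--> {r,s}  [new]
{p,q,r,s} --0--> {p,q,r,s}  [seen]
{p,q,r,s} --1--> {p,q,r}  [seen]
{p,q,r,s} --2--> {p,q,r,s}  [seen]
{p,q,r} --0--> {p,r,s}  [seen]
{p,q,r} --1--> {p,q}  [seen]
{p,q,r} --2--> {p,q,r,s}  [seen]
{s} --0--> {q,s}  [new]
{s} --1--> {p,r}  [new]
{s} --2--> {p}  [seen]
{p,q} --0--> {p,r,s}  [seen]
{p,q} --1--> {p,q}  [seen]
{p,q} --2--> {p,r,s}  [seen]
{r,s} --0--> {p,q,r,s}  [seen]
{r,s} --1--> {p,q,r}  [seen]
{r,s} --2--> {p,q,s}  [new]
{q,s} --0--> {q,s}  [seen]
{q,s} --1--> {p,q,r}  [seen]
{q,s} --2--> {p,r,s}  [seen]
{p,r} --0--> {p,r,s}  [seen]
{p,r} --1--> {p,q}  [seen]
{p,r} --2--> {p,q,r,s}  [seen]
{p,q,s} --0--> {p,q,r,s}  [seen]
{p,q,s} --1--> {p,q,r}  [seen]
{p,q,s} --2--> {p,r,s}  [seen]
Reachable DFA states: {p}, {p,r,s}, {q}, {p,q,r,s}, {p,q,r}, {s}, {p,q}, {r,s}, {q,s}, {p,r}, {p,q,s}.

11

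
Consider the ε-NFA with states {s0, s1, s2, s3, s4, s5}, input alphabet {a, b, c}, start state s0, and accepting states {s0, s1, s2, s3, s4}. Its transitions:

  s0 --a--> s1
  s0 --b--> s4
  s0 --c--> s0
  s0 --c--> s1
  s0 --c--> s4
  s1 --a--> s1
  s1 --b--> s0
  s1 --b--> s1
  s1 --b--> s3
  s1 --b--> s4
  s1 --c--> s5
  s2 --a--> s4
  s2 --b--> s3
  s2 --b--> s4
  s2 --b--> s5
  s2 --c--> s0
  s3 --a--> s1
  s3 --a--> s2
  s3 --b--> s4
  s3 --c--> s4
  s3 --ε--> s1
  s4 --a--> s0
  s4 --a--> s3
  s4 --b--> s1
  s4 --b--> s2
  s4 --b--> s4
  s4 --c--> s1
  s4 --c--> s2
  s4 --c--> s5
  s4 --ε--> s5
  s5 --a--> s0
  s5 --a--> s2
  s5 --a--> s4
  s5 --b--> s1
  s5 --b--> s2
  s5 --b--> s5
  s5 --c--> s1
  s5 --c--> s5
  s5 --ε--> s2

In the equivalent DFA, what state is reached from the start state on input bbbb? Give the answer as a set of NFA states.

{s0, s1, s2, s3, s4, s5}

Start: {s0}.
δ(s0,b) = {s4}.
Union: {s4}.
ε-closure gives {s2, s4, s5}.
After b: {s2, s4, s5}.
δ(s2,b) = {s3, s4, s5}; δ(s4,b) = {s1, s2, s4}; δ(s5,b) = {s1, s2, s5}.
Union: {s1, s2, s3, s4, s5}.
After b: {s1, s2, s3, s4, s5}.
δ(s1,b) = {s0, s1, s3, s4}; δ(s2,b) = {s3, s4, s5}; δ(s3,b) = {s4}; δ(s4,b) = {s1, s2, s4}; δ(s5,b) = {s1, s2, s5}.
Union: {s0, s1, s2, s3, s4, s5}.
After b: {s0, s1, s2, s3, s4, s5}.
δ(s0,b) = {s4}; δ(s1,b) = {s0, s1, s3, s4}; δ(s2,b) = {s3, s4, s5}; δ(s3,b) = {s4}; δ(s4,b) = {s1, s2, s4}; δ(s5,b) = {s1, s2, s5}.
Union: {s0, s1, s2, s3, s4, s5}.
After b: {s0, s1, s2, s3, s4, s5}.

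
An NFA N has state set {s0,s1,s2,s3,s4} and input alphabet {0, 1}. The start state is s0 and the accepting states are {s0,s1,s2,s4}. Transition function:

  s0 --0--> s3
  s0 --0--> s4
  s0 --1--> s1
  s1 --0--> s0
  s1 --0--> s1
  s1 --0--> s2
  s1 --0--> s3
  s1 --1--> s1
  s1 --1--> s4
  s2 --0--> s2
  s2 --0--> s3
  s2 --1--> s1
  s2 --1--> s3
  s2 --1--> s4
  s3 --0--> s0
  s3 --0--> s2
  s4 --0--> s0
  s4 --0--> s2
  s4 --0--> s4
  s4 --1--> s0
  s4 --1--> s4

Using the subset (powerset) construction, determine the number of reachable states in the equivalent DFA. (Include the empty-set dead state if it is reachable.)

Start state of the DFA: {s0}.
{s0} --0--> {s3,s4}  [new]
{s0} --1--> {s1}  [new]
{s3,s4} --0--> {s0,s2,s4}  [new]
{s3,s4} --1--> {s0,s4}  [new]
{s1} --0--> {s0,s1,s2,s3}  [new]
{s1} --1--> {s1,s4}  [new]
{s0,s2,s4} --0--> {s0,s2,s3,s4}  [new]
{s0,s2,s4} --1--> {s0,s1,s3,s4}  [new]
{s0,s4} --0--> {s0,s2,s3,s4}  [seen]
{s0,s4} --1--> {s0,s1,s4}  [new]
{s0,s1,s2,s3} --0--> {s0,s1,s2,s3,s4}  [new]
{s0,s1,s2,s3} --1--> {s1,s3,s4}  [new]
{s1,s4} --0--> {s0,s1,s2,s3,s4}  [seen]
{s1,s4} --1--> {s0,s1,s4}  [seen]
{s0,s2,s3,s4} --0--> {s0,s2,s3,s4}  [seen]
{s0,s2,s3,s4} --1--> {s0,s1,s3,s4}  [seen]
{s0,s1,s3,s4} --0--> {s0,s1,s2,s3,s4}  [seen]
{s0,s1,s3,s4} --1--> {s0,s1,s4}  [seen]
{s0,s1,s4} --0--> {s0,s1,s2,s3,s4}  [seen]
{s0,s1,s4} --1--> {s0,s1,s4}  [seen]
{s0,s1,s2,s3,s4} --0--> {s0,s1,s2,s3,s4}  [seen]
{s0,s1,s2,s3,s4} --1--> {s0,s1,s3,s4}  [seen]
{s1,s3,s4} --0--> {s0,s1,s2,s3,s4}  [seen]
{s1,s3,s4} --1--> {s0,s1,s4}  [seen]
Reachable DFA states: {s0}, {s3,s4}, {s1}, {s0,s2,s4}, {s0,s4}, {s0,s1,s2,s3}, {s1,s4}, {s0,s2,s3,s4}, {s0,s1,s3,s4}, {s0,s1,s4}, {s0,s1,s2,s3,s4}, {s1,s3,s4}.

12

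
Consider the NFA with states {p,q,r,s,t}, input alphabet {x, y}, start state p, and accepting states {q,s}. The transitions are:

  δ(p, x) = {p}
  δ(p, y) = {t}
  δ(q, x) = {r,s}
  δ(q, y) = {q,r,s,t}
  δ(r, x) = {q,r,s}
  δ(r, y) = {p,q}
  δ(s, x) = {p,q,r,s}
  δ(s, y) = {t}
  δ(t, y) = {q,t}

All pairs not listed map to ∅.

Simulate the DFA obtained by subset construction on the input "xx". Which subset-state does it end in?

Start: {p}.
δ(p,x) = {p}.
Union: {p}.
After x: {p}.
δ(p,x) = {p}.
Union: {p}.
After x: {p}.

{p}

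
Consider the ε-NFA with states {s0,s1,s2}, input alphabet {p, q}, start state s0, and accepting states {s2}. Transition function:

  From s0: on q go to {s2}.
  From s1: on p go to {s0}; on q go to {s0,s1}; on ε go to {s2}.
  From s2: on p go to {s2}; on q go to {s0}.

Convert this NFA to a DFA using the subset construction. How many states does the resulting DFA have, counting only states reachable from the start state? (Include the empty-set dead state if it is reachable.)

Start state of the DFA: {s0} (ε-closure of the NFA start).
{s0} --p--> ∅  [new]
{s0} --q--> {s2}  [new]
∅ --p--> ∅  [seen]
∅ --q--> ∅  [seen]
{s2} --p--> {s2}  [seen]
{s2} --q--> {s0}  [seen]
Reachable DFA states: {s0}, ∅, {s2}.

3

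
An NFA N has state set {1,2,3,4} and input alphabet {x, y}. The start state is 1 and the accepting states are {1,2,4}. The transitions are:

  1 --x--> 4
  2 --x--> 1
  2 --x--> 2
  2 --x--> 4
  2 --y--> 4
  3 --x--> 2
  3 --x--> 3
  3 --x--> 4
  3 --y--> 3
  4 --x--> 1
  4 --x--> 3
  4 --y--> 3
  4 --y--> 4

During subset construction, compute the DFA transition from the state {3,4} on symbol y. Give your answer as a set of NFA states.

{3,4}

δ(3,y) = {3}; δ(4,y) = {3,4}.
Union: {3,4}.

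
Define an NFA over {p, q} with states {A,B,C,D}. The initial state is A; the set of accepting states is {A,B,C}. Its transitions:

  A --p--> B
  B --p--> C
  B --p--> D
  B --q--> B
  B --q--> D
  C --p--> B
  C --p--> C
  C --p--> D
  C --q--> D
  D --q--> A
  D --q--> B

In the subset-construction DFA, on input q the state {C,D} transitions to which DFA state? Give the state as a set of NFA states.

{A,B,D}

δ(C,q) = {D}; δ(D,q) = {A,B}.
Union: {A,B,D}.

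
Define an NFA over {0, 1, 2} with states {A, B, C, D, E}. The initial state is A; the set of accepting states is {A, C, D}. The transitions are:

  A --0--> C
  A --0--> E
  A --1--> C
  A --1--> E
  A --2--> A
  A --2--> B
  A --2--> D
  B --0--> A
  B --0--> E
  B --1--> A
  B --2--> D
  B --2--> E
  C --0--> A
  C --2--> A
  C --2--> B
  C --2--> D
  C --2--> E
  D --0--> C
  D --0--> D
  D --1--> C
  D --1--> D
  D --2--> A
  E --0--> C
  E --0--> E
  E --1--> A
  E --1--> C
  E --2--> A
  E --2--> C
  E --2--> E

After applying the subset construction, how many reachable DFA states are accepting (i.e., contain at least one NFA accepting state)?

Start state of the DFA: {A}.
{A} --0--> {C, E}  [new]
{A} --1--> {C, E}  [seen]
{A} --2--> {A, B, D}  [new]
{C, E} --0--> {A, C, E}  [new]
{C, E} --1--> {A, C}  [new]
{C, E} --2--> {A, B, C, D, E}  [new]
{A, B, D} --0--> {A, C, D, E}  [new]
{A, B, D} --1--> {A, C, D, E}  [seen]
{A, B, D} --2--> {A, B, D, E}  [new]
{A, C, E} --0--> {A, C, E}  [seen]
{A, C, E} --1--> {A, C, E}  [seen]
{A, C, E} --2--> {A, B, C, D, E}  [seen]
{A, C} --0--> {A, C, E}  [seen]
{A, C} --1--> {C, E}  [seen]
{A, C} --2--> {A, B, D, E}  [seen]
{A, B, C, D, E} --0--> {A, C, D, E}  [seen]
{A, B, C, D, E} --1--> {A, C, D, E}  [seen]
{A, B, C, D, E} --2--> {A, B, C, D, E}  [seen]
{A, C, D, E} --0--> {A, C, D, E}  [seen]
{A, C, D, E} --1--> {A, C, D, E}  [seen]
{A, C, D, E} --2--> {A, B, C, D, E}  [seen]
{A, B, D, E} --0--> {A, C, D, E}  [seen]
{A, B, D, E} --1--> {A, C, D, E}  [seen]
{A, B, D, E} --2--> {A, B, C, D, E}  [seen]
Reachable DFA states: {A}, {C, E}, {A, B, D}, {A, C, E}, {A, C}, {A, B, C, D, E}, {A, C, D, E}, {A, B, D, E}.
Accepting DFA states (contain an NFA accepting state): {A}, {C, E}, {A, B, D}, {A, C, E}, {A, C}, {A, B, C, D, E}, {A, C, D, E}, {A, B, D, E}.

8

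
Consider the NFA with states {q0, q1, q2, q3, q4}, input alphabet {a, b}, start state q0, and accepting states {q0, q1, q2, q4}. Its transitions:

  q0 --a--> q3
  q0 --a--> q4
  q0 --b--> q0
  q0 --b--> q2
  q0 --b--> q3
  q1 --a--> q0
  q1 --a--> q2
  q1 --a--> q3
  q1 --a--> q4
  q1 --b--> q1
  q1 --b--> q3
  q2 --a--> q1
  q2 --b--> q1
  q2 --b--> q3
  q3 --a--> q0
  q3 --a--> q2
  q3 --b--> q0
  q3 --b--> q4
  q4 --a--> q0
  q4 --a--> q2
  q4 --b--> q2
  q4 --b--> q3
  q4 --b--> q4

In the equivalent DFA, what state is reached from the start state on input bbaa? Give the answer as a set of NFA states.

{q0, q1, q2, q3, q4}

Start: {q0}.
δ(q0,b) = {q0, q2, q3}.
Union: {q0, q2, q3}.
After b: {q0, q2, q3}.
δ(q0,b) = {q0, q2, q3}; δ(q2,b) = {q1, q3}; δ(q3,b) = {q0, q4}.
Union: {q0, q1, q2, q3, q4}.
After b: {q0, q1, q2, q3, q4}.
δ(q0,a) = {q3, q4}; δ(q1,a) = {q0, q2, q3, q4}; δ(q2,a) = {q1}; δ(q3,a) = {q0, q2}; δ(q4,a) = {q0, q2}.
Union: {q0, q1, q2, q3, q4}.
After a: {q0, q1, q2, q3, q4}.
δ(q0,a) = {q3, q4}; δ(q1,a) = {q0, q2, q3, q4}; δ(q2,a) = {q1}; δ(q3,a) = {q0, q2}; δ(q4,a) = {q0, q2}.
Union: {q0, q1, q2, q3, q4}.
After a: {q0, q1, q2, q3, q4}.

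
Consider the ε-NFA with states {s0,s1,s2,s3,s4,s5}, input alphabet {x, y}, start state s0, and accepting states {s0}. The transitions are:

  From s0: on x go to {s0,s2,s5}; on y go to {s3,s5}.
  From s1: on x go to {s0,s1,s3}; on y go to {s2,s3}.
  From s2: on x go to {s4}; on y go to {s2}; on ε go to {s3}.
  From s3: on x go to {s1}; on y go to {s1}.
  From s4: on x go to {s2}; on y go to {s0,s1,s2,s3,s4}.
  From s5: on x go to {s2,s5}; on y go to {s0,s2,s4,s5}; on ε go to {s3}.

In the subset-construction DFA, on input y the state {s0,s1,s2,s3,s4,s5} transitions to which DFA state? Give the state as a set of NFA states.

δ(s0,y) = {s3,s5}; δ(s1,y) = {s2,s3}; δ(s2,y) = {s2}; δ(s3,y) = {s1}; δ(s4,y) = {s0,s1,s2,s3,s4}; δ(s5,y) = {s0,s2,s4,s5}.
Union: {s0,s1,s2,s3,s4,s5}.

{s0,s1,s2,s3,s4,s5}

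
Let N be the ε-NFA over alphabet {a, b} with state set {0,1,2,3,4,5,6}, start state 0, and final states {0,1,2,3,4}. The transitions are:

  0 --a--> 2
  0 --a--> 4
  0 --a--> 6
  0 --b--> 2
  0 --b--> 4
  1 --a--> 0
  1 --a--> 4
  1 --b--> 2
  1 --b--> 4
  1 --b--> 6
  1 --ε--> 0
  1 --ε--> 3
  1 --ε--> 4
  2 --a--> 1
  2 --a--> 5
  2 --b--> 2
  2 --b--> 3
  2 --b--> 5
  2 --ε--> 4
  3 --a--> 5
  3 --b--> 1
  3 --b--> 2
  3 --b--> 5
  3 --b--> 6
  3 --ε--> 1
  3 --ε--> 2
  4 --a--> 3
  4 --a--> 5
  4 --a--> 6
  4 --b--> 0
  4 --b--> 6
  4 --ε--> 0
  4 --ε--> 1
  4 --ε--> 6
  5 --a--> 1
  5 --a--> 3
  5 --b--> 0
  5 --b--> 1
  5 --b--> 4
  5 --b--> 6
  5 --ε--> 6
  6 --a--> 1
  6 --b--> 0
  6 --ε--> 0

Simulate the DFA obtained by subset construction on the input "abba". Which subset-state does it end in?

Start: {0}.
δ(0,a) = {2,4,6}.
Union: {2,4,6}.
ε-closure gives {0,1,2,3,4,6}.
After a: {0,1,2,3,4,6}.
δ(0,b) = {2,4}; δ(1,b) = {2,4,6}; δ(2,b) = {2,3,5}; δ(3,b) = {1,2,5,6}; δ(4,b) = {0,6}; δ(6,b) = {0}.
Union: {0,1,2,3,4,5,6}.
After b: {0,1,2,3,4,5,6}.
δ(0,b) = {2,4}; δ(1,b) = {2,4,6}; δ(2,b) = {2,3,5}; δ(3,b) = {1,2,5,6}; δ(4,b) = {0,6}; δ(5,b) = {0,1,4,6}; δ(6,b) = {0}.
Union: {0,1,2,3,4,5,6}.
After b: {0,1,2,3,4,5,6}.
δ(0,a) = {2,4,6}; δ(1,a) = {0,4}; δ(2,a) = {1,5}; δ(3,a) = {5}; δ(4,a) = {3,5,6}; δ(5,a) = {1,3}; δ(6,a) = {1}.
Union: {0,1,2,3,4,5,6}.
After a: {0,1,2,3,4,5,6}.

{0,1,2,3,4,5,6}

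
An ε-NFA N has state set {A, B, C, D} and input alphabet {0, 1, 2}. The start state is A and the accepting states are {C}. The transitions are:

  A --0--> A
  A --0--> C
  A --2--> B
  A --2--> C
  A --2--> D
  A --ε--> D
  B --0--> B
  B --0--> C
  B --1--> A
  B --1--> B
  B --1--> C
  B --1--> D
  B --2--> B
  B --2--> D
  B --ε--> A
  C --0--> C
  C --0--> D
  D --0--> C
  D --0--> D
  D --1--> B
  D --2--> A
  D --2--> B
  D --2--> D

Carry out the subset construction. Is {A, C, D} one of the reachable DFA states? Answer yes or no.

Start state of the DFA: {A, D} (ε-closure of the NFA start).
{A, D} --0--> {A, C, D}  [new]
{A, D} --1--> {A, B, D}  [new]
{A, D} --2--> {A, B, C, D}  [new]
{A, C, D} --0--> {A, C, D}  [seen]
{A, C, D} --1--> {A, B, D}  [seen]
{A, C, D} --2--> {A, B, C, D}  [seen]
{A, B, D} --0--> {A, B, C, D}  [seen]
{A, B, D} --1--> {A, B, C, D}  [seen]
{A, B, D} --2--> {A, B, C, D}  [seen]
{A, B, C, D} --0--> {A, B, C, D}  [seen]
{A, B, C, D} --1--> {A, B, C, D}  [seen]
{A, B, C, D} --2--> {A, B, C, D}  [seen]
Reachable DFA states: {A, D}, {A, C, D}, {A, B, D}, {A, B, C, D}.
{A, C, D} is among them.

yes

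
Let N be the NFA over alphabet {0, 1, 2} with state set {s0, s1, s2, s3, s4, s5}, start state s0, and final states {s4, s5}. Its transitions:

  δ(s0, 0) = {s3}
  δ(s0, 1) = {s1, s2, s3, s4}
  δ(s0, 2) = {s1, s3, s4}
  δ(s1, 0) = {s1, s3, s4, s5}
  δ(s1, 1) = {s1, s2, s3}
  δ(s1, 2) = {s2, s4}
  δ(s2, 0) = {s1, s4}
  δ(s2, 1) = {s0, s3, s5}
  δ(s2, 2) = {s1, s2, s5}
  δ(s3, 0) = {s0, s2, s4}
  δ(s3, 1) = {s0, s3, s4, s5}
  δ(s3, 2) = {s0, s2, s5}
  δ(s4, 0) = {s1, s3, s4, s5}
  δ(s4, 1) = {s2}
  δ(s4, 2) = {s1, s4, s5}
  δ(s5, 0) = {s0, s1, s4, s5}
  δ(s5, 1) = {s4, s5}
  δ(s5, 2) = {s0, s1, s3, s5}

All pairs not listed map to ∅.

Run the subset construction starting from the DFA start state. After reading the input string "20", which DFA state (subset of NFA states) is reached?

{s0, s1, s2, s3, s4, s5}

Start: {s0}.
δ(s0,2) = {s1, s3, s4}.
Union: {s1, s3, s4}.
After 2: {s1, s3, s4}.
δ(s1,0) = {s1, s3, s4, s5}; δ(s3,0) = {s0, s2, s4}; δ(s4,0) = {s1, s3, s4, s5}.
Union: {s0, s1, s2, s3, s4, s5}.
After 0: {s0, s1, s2, s3, s4, s5}.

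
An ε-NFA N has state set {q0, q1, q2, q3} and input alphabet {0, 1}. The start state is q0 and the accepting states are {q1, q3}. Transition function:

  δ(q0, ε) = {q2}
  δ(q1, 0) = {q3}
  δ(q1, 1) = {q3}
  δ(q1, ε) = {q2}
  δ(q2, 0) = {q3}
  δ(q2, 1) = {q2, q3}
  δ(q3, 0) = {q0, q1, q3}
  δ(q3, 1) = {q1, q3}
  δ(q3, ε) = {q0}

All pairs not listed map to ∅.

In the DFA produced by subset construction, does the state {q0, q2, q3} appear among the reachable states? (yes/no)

yes

Start state of the DFA: {q0, q2} (ε-closure of the NFA start).
{q0, q2} --0--> {q0, q2, q3}  [new]
{q0, q2} --1--> {q0, q2, q3}  [seen]
{q0, q2, q3} --0--> {q0, q1, q2, q3}  [new]
{q0, q2, q3} --1--> {q0, q1, q2, q3}  [seen]
{q0, q1, q2, q3} --0--> {q0, q1, q2, q3}  [seen]
{q0, q1, q2, q3} --1--> {q0, q1, q2, q3}  [seen]
Reachable DFA states: {q0, q2}, {q0, q2, q3}, {q0, q1, q2, q3}.
{q0, q2, q3} is among them.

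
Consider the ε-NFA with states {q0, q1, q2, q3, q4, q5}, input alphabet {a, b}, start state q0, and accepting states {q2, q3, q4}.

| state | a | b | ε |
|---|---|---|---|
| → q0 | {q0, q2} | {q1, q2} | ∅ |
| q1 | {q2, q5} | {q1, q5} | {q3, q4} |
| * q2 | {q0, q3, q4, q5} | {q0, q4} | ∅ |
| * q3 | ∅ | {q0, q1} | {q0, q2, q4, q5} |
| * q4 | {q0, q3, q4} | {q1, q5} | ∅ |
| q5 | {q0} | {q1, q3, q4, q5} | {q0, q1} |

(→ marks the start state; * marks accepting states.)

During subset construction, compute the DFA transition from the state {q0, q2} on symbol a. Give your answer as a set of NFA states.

δ(q0,a) = {q0, q2}; δ(q2,a) = {q0, q3, q4, q5}.
Union: {q0, q2, q3, q4, q5}.
ε-closure gives {q0, q1, q2, q3, q4, q5}.

{q0, q1, q2, q3, q4, q5}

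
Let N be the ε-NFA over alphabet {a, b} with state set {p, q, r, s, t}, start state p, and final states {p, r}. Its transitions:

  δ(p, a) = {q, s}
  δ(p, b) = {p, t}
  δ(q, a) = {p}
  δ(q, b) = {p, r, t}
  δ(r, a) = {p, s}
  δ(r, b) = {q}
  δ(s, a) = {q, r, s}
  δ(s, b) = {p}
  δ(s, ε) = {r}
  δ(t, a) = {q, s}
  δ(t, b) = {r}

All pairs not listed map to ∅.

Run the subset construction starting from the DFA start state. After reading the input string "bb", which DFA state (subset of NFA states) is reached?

Start: {p}.
δ(p,b) = {p, t}.
Union: {p, t}.
After b: {p, t}.
δ(p,b) = {p, t}; δ(t,b) = {r}.
Union: {p, r, t}.
After b: {p, r, t}.

{p, r, t}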